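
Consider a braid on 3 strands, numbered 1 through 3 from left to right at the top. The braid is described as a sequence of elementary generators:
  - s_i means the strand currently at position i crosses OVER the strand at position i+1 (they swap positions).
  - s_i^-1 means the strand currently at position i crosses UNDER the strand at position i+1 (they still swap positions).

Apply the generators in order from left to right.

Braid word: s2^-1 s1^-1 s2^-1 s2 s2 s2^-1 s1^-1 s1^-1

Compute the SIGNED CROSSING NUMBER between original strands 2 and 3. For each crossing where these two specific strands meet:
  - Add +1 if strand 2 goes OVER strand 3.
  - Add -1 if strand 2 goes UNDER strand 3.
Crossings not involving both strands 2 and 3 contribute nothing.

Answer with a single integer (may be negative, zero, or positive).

Gen 1: 2 under 3. Both 2&3? yes. Contrib: -1. Sum: -1
Gen 2: crossing 1x3. Both 2&3? no. Sum: -1
Gen 3: crossing 1x2. Both 2&3? no. Sum: -1
Gen 4: crossing 2x1. Both 2&3? no. Sum: -1
Gen 5: crossing 1x2. Both 2&3? no. Sum: -1
Gen 6: crossing 2x1. Both 2&3? no. Sum: -1
Gen 7: crossing 3x1. Both 2&3? no. Sum: -1
Gen 8: crossing 1x3. Both 2&3? no. Sum: -1

Answer: -1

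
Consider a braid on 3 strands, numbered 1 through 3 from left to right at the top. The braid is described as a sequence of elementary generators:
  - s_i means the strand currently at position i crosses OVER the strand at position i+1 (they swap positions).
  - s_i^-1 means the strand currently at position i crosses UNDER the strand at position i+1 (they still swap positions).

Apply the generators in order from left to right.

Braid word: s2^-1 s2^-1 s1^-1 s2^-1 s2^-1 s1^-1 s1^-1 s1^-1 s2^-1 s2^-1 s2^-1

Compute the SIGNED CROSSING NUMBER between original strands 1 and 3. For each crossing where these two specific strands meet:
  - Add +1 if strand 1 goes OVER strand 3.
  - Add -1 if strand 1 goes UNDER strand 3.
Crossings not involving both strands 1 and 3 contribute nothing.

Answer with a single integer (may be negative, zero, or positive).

Gen 1: crossing 2x3. Both 1&3? no. Sum: 0
Gen 2: crossing 3x2. Both 1&3? no. Sum: 0
Gen 3: crossing 1x2. Both 1&3? no. Sum: 0
Gen 4: 1 under 3. Both 1&3? yes. Contrib: -1. Sum: -1
Gen 5: 3 under 1. Both 1&3? yes. Contrib: +1. Sum: 0
Gen 6: crossing 2x1. Both 1&3? no. Sum: 0
Gen 7: crossing 1x2. Both 1&3? no. Sum: 0
Gen 8: crossing 2x1. Both 1&3? no. Sum: 0
Gen 9: crossing 2x3. Both 1&3? no. Sum: 0
Gen 10: crossing 3x2. Both 1&3? no. Sum: 0
Gen 11: crossing 2x3. Both 1&3? no. Sum: 0

Answer: 0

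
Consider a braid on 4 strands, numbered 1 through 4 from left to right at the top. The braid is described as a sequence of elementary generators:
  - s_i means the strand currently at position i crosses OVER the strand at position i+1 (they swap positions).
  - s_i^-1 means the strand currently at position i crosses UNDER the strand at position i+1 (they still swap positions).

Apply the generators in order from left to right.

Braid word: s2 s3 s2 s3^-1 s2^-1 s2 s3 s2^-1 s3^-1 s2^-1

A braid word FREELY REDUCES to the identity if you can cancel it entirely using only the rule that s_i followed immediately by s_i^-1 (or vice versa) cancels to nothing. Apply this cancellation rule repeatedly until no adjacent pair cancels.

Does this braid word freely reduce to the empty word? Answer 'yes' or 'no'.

Answer: yes

Derivation:
Gen 1 (s2): push. Stack: [s2]
Gen 2 (s3): push. Stack: [s2 s3]
Gen 3 (s2): push. Stack: [s2 s3 s2]
Gen 4 (s3^-1): push. Stack: [s2 s3 s2 s3^-1]
Gen 5 (s2^-1): push. Stack: [s2 s3 s2 s3^-1 s2^-1]
Gen 6 (s2): cancels prior s2^-1. Stack: [s2 s3 s2 s3^-1]
Gen 7 (s3): cancels prior s3^-1. Stack: [s2 s3 s2]
Gen 8 (s2^-1): cancels prior s2. Stack: [s2 s3]
Gen 9 (s3^-1): cancels prior s3. Stack: [s2]
Gen 10 (s2^-1): cancels prior s2. Stack: []
Reduced word: (empty)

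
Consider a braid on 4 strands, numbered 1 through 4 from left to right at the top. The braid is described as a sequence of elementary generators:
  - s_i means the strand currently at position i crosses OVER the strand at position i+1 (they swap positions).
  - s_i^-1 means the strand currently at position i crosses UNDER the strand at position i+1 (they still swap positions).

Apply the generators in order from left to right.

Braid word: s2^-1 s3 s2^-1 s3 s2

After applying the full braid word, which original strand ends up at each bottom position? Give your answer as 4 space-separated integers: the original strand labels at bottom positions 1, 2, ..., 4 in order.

Gen 1 (s2^-1): strand 2 crosses under strand 3. Perm now: [1 3 2 4]
Gen 2 (s3): strand 2 crosses over strand 4. Perm now: [1 3 4 2]
Gen 3 (s2^-1): strand 3 crosses under strand 4. Perm now: [1 4 3 2]
Gen 4 (s3): strand 3 crosses over strand 2. Perm now: [1 4 2 3]
Gen 5 (s2): strand 4 crosses over strand 2. Perm now: [1 2 4 3]

Answer: 1 2 4 3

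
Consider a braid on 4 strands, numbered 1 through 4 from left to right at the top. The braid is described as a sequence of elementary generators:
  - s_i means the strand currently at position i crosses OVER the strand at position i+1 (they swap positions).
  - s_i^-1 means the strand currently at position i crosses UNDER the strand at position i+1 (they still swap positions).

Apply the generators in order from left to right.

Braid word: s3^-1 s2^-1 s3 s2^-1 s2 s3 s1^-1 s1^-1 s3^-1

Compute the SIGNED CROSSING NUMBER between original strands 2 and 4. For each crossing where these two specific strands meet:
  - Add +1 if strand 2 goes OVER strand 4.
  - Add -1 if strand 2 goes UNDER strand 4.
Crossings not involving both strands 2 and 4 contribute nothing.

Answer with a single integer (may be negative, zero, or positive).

Answer: -1

Derivation:
Gen 1: crossing 3x4. Both 2&4? no. Sum: 0
Gen 2: 2 under 4. Both 2&4? yes. Contrib: -1. Sum: -1
Gen 3: crossing 2x3. Both 2&4? no. Sum: -1
Gen 4: crossing 4x3. Both 2&4? no. Sum: -1
Gen 5: crossing 3x4. Both 2&4? no. Sum: -1
Gen 6: crossing 3x2. Both 2&4? no. Sum: -1
Gen 7: crossing 1x4. Both 2&4? no. Sum: -1
Gen 8: crossing 4x1. Both 2&4? no. Sum: -1
Gen 9: crossing 2x3. Both 2&4? no. Sum: -1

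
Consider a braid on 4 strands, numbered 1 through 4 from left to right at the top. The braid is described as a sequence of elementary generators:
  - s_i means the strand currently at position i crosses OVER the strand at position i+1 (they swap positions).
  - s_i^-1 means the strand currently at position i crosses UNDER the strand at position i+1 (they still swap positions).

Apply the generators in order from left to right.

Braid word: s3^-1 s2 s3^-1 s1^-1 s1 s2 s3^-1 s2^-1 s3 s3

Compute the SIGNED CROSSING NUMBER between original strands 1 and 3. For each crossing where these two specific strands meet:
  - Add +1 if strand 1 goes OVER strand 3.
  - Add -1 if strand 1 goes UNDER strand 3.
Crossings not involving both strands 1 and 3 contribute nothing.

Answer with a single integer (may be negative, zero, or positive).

Answer: 0

Derivation:
Gen 1: crossing 3x4. Both 1&3? no. Sum: 0
Gen 2: crossing 2x4. Both 1&3? no. Sum: 0
Gen 3: crossing 2x3. Both 1&3? no. Sum: 0
Gen 4: crossing 1x4. Both 1&3? no. Sum: 0
Gen 5: crossing 4x1. Both 1&3? no. Sum: 0
Gen 6: crossing 4x3. Both 1&3? no. Sum: 0
Gen 7: crossing 4x2. Both 1&3? no. Sum: 0
Gen 8: crossing 3x2. Both 1&3? no. Sum: 0
Gen 9: crossing 3x4. Both 1&3? no. Sum: 0
Gen 10: crossing 4x3. Both 1&3? no. Sum: 0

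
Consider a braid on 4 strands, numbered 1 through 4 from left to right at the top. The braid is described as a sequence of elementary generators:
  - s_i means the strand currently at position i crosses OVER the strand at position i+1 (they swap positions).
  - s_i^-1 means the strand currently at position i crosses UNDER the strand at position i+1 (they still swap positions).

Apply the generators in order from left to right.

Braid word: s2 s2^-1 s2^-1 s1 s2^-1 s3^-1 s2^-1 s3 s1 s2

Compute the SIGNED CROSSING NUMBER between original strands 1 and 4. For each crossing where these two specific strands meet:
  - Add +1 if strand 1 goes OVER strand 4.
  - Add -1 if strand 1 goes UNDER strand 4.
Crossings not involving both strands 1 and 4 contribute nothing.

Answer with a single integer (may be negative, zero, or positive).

Answer: -1

Derivation:
Gen 1: crossing 2x3. Both 1&4? no. Sum: 0
Gen 2: crossing 3x2. Both 1&4? no. Sum: 0
Gen 3: crossing 2x3. Both 1&4? no. Sum: 0
Gen 4: crossing 1x3. Both 1&4? no. Sum: 0
Gen 5: crossing 1x2. Both 1&4? no. Sum: 0
Gen 6: 1 under 4. Both 1&4? yes. Contrib: -1. Sum: -1
Gen 7: crossing 2x4. Both 1&4? no. Sum: -1
Gen 8: crossing 2x1. Both 1&4? no. Sum: -1
Gen 9: crossing 3x4. Both 1&4? no. Sum: -1
Gen 10: crossing 3x1. Both 1&4? no. Sum: -1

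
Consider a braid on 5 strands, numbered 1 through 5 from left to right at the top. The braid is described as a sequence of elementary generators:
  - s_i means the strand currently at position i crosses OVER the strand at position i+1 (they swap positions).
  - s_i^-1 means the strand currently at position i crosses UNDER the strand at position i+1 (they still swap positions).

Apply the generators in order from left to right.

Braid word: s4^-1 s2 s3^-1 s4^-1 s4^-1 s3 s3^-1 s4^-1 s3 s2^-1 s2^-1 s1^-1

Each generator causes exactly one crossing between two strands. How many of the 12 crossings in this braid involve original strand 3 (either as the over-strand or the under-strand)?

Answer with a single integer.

Answer: 4

Derivation:
Gen 1: crossing 4x5. Involves strand 3? no. Count so far: 0
Gen 2: crossing 2x3. Involves strand 3? yes. Count so far: 1
Gen 3: crossing 2x5. Involves strand 3? no. Count so far: 1
Gen 4: crossing 2x4. Involves strand 3? no. Count so far: 1
Gen 5: crossing 4x2. Involves strand 3? no. Count so far: 1
Gen 6: crossing 5x2. Involves strand 3? no. Count so far: 1
Gen 7: crossing 2x5. Involves strand 3? no. Count so far: 1
Gen 8: crossing 2x4. Involves strand 3? no. Count so far: 1
Gen 9: crossing 5x4. Involves strand 3? no. Count so far: 1
Gen 10: crossing 3x4. Involves strand 3? yes. Count so far: 2
Gen 11: crossing 4x3. Involves strand 3? yes. Count so far: 3
Gen 12: crossing 1x3. Involves strand 3? yes. Count so far: 4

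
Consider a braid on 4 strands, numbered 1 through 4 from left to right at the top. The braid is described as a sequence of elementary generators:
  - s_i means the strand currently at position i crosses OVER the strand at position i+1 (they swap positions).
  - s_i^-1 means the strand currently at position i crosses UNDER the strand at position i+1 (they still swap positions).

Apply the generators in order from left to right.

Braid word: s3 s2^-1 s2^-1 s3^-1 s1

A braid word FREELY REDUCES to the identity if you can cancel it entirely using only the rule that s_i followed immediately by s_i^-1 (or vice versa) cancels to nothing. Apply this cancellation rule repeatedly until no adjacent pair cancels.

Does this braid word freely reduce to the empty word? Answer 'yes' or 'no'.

Gen 1 (s3): push. Stack: [s3]
Gen 2 (s2^-1): push. Stack: [s3 s2^-1]
Gen 3 (s2^-1): push. Stack: [s3 s2^-1 s2^-1]
Gen 4 (s3^-1): push. Stack: [s3 s2^-1 s2^-1 s3^-1]
Gen 5 (s1): push. Stack: [s3 s2^-1 s2^-1 s3^-1 s1]
Reduced word: s3 s2^-1 s2^-1 s3^-1 s1

Answer: no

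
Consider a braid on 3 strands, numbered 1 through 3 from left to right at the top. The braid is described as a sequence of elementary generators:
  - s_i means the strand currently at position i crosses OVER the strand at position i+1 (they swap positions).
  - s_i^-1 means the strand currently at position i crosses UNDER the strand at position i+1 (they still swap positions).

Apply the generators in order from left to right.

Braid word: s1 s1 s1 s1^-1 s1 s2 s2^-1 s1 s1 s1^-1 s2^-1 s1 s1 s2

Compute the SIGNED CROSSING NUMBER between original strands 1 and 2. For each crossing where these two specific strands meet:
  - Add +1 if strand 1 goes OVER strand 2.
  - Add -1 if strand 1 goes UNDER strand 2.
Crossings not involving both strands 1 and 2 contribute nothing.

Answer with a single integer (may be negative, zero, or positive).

Gen 1: 1 over 2. Both 1&2? yes. Contrib: +1. Sum: 1
Gen 2: 2 over 1. Both 1&2? yes. Contrib: -1. Sum: 0
Gen 3: 1 over 2. Both 1&2? yes. Contrib: +1. Sum: 1
Gen 4: 2 under 1. Both 1&2? yes. Contrib: +1. Sum: 2
Gen 5: 1 over 2. Both 1&2? yes. Contrib: +1. Sum: 3
Gen 6: crossing 1x3. Both 1&2? no. Sum: 3
Gen 7: crossing 3x1. Both 1&2? no. Sum: 3
Gen 8: 2 over 1. Both 1&2? yes. Contrib: -1. Sum: 2
Gen 9: 1 over 2. Both 1&2? yes. Contrib: +1. Sum: 3
Gen 10: 2 under 1. Both 1&2? yes. Contrib: +1. Sum: 4
Gen 11: crossing 2x3. Both 1&2? no. Sum: 4
Gen 12: crossing 1x3. Both 1&2? no. Sum: 4
Gen 13: crossing 3x1. Both 1&2? no. Sum: 4
Gen 14: crossing 3x2. Both 1&2? no. Sum: 4

Answer: 4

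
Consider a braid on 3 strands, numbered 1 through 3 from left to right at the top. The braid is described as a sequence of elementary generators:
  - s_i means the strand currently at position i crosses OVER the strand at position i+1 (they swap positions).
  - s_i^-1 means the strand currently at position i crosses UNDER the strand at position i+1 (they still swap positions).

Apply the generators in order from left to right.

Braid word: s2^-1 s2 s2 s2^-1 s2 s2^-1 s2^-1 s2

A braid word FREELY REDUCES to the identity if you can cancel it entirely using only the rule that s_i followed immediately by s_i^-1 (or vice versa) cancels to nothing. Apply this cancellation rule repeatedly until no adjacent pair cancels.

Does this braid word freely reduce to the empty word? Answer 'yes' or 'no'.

Answer: yes

Derivation:
Gen 1 (s2^-1): push. Stack: [s2^-1]
Gen 2 (s2): cancels prior s2^-1. Stack: []
Gen 3 (s2): push. Stack: [s2]
Gen 4 (s2^-1): cancels prior s2. Stack: []
Gen 5 (s2): push. Stack: [s2]
Gen 6 (s2^-1): cancels prior s2. Stack: []
Gen 7 (s2^-1): push. Stack: [s2^-1]
Gen 8 (s2): cancels prior s2^-1. Stack: []
Reduced word: (empty)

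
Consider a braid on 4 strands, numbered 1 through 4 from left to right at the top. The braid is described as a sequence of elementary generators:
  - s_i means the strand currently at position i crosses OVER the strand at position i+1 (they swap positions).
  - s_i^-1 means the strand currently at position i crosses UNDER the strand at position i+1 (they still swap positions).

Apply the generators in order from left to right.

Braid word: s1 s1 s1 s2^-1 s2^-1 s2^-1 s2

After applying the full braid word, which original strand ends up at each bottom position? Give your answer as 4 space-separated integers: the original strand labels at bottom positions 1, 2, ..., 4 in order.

Answer: 2 1 3 4

Derivation:
Gen 1 (s1): strand 1 crosses over strand 2. Perm now: [2 1 3 4]
Gen 2 (s1): strand 2 crosses over strand 1. Perm now: [1 2 3 4]
Gen 3 (s1): strand 1 crosses over strand 2. Perm now: [2 1 3 4]
Gen 4 (s2^-1): strand 1 crosses under strand 3. Perm now: [2 3 1 4]
Gen 5 (s2^-1): strand 3 crosses under strand 1. Perm now: [2 1 3 4]
Gen 6 (s2^-1): strand 1 crosses under strand 3. Perm now: [2 3 1 4]
Gen 7 (s2): strand 3 crosses over strand 1. Perm now: [2 1 3 4]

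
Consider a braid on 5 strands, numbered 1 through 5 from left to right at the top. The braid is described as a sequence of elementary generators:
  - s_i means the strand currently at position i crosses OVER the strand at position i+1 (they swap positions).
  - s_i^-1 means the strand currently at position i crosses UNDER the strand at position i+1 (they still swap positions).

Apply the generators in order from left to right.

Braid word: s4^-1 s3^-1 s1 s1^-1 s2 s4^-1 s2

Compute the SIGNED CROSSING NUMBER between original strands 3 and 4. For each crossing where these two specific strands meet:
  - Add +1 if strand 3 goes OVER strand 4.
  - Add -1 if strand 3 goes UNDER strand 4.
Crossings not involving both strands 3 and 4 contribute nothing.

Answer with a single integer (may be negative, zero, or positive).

Answer: -1

Derivation:
Gen 1: crossing 4x5. Both 3&4? no. Sum: 0
Gen 2: crossing 3x5. Both 3&4? no. Sum: 0
Gen 3: crossing 1x2. Both 3&4? no. Sum: 0
Gen 4: crossing 2x1. Both 3&4? no. Sum: 0
Gen 5: crossing 2x5. Both 3&4? no. Sum: 0
Gen 6: 3 under 4. Both 3&4? yes. Contrib: -1. Sum: -1
Gen 7: crossing 5x2. Both 3&4? no. Sum: -1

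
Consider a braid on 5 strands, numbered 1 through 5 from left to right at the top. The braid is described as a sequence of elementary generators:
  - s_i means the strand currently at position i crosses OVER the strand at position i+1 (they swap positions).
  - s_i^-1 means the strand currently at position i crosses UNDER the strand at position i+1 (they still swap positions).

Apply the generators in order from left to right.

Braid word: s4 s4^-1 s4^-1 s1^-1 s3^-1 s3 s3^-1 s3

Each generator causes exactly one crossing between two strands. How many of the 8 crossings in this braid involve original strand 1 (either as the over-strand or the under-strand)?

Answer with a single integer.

Answer: 1

Derivation:
Gen 1: crossing 4x5. Involves strand 1? no. Count so far: 0
Gen 2: crossing 5x4. Involves strand 1? no. Count so far: 0
Gen 3: crossing 4x5. Involves strand 1? no. Count so far: 0
Gen 4: crossing 1x2. Involves strand 1? yes. Count so far: 1
Gen 5: crossing 3x5. Involves strand 1? no. Count so far: 1
Gen 6: crossing 5x3. Involves strand 1? no. Count so far: 1
Gen 7: crossing 3x5. Involves strand 1? no. Count so far: 1
Gen 8: crossing 5x3. Involves strand 1? no. Count so far: 1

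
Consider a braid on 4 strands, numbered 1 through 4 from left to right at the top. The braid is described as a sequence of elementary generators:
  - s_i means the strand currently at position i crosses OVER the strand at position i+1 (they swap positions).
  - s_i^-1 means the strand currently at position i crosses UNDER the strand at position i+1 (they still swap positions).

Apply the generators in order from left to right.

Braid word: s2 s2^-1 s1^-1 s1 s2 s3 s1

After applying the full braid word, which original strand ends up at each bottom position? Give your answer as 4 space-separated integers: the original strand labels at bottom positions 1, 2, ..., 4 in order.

Gen 1 (s2): strand 2 crosses over strand 3. Perm now: [1 3 2 4]
Gen 2 (s2^-1): strand 3 crosses under strand 2. Perm now: [1 2 3 4]
Gen 3 (s1^-1): strand 1 crosses under strand 2. Perm now: [2 1 3 4]
Gen 4 (s1): strand 2 crosses over strand 1. Perm now: [1 2 3 4]
Gen 5 (s2): strand 2 crosses over strand 3. Perm now: [1 3 2 4]
Gen 6 (s3): strand 2 crosses over strand 4. Perm now: [1 3 4 2]
Gen 7 (s1): strand 1 crosses over strand 3. Perm now: [3 1 4 2]

Answer: 3 1 4 2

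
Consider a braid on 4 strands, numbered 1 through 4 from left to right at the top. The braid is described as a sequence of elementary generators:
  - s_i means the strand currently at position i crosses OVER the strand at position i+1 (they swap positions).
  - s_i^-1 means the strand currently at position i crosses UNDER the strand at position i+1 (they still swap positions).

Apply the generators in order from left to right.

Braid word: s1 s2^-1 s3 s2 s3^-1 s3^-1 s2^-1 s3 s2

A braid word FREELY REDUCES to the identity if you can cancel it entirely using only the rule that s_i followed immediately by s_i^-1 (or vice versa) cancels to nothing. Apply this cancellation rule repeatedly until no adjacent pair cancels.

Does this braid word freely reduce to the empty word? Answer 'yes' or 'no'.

Answer: no

Derivation:
Gen 1 (s1): push. Stack: [s1]
Gen 2 (s2^-1): push. Stack: [s1 s2^-1]
Gen 3 (s3): push. Stack: [s1 s2^-1 s3]
Gen 4 (s2): push. Stack: [s1 s2^-1 s3 s2]
Gen 5 (s3^-1): push. Stack: [s1 s2^-1 s3 s2 s3^-1]
Gen 6 (s3^-1): push. Stack: [s1 s2^-1 s3 s2 s3^-1 s3^-1]
Gen 7 (s2^-1): push. Stack: [s1 s2^-1 s3 s2 s3^-1 s3^-1 s2^-1]
Gen 8 (s3): push. Stack: [s1 s2^-1 s3 s2 s3^-1 s3^-1 s2^-1 s3]
Gen 9 (s2): push. Stack: [s1 s2^-1 s3 s2 s3^-1 s3^-1 s2^-1 s3 s2]
Reduced word: s1 s2^-1 s3 s2 s3^-1 s3^-1 s2^-1 s3 s2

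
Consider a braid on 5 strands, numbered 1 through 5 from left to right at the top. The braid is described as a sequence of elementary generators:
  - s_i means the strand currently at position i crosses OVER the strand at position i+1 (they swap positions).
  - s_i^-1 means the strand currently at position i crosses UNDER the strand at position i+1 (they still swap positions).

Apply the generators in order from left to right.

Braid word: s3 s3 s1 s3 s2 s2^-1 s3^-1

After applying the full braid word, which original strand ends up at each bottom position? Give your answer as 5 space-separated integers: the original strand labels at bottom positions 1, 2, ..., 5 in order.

Answer: 2 1 3 4 5

Derivation:
Gen 1 (s3): strand 3 crosses over strand 4. Perm now: [1 2 4 3 5]
Gen 2 (s3): strand 4 crosses over strand 3. Perm now: [1 2 3 4 5]
Gen 3 (s1): strand 1 crosses over strand 2. Perm now: [2 1 3 4 5]
Gen 4 (s3): strand 3 crosses over strand 4. Perm now: [2 1 4 3 5]
Gen 5 (s2): strand 1 crosses over strand 4. Perm now: [2 4 1 3 5]
Gen 6 (s2^-1): strand 4 crosses under strand 1. Perm now: [2 1 4 3 5]
Gen 7 (s3^-1): strand 4 crosses under strand 3. Perm now: [2 1 3 4 5]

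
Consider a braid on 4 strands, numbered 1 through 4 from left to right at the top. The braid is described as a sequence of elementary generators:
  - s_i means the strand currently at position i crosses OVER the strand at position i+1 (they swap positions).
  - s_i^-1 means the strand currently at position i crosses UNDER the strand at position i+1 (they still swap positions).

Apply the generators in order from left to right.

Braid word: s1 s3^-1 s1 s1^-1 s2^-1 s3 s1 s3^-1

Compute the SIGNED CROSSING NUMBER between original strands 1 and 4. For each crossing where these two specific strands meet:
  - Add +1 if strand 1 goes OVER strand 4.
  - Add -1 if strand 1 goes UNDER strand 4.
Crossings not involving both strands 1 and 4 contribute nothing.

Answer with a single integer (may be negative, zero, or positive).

Gen 1: crossing 1x2. Both 1&4? no. Sum: 0
Gen 2: crossing 3x4. Both 1&4? no. Sum: 0
Gen 3: crossing 2x1. Both 1&4? no. Sum: 0
Gen 4: crossing 1x2. Both 1&4? no. Sum: 0
Gen 5: 1 under 4. Both 1&4? yes. Contrib: -1. Sum: -1
Gen 6: crossing 1x3. Both 1&4? no. Sum: -1
Gen 7: crossing 2x4. Both 1&4? no. Sum: -1
Gen 8: crossing 3x1. Both 1&4? no. Sum: -1

Answer: -1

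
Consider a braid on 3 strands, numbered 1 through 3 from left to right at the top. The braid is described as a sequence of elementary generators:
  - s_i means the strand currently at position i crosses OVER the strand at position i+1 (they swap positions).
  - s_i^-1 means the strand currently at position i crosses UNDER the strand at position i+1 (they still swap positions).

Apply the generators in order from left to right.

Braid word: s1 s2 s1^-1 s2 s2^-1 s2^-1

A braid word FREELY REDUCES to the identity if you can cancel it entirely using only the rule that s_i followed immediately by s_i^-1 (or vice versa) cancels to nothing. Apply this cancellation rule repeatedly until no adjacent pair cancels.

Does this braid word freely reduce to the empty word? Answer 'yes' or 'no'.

Gen 1 (s1): push. Stack: [s1]
Gen 2 (s2): push. Stack: [s1 s2]
Gen 3 (s1^-1): push. Stack: [s1 s2 s1^-1]
Gen 4 (s2): push. Stack: [s1 s2 s1^-1 s2]
Gen 5 (s2^-1): cancels prior s2. Stack: [s1 s2 s1^-1]
Gen 6 (s2^-1): push. Stack: [s1 s2 s1^-1 s2^-1]
Reduced word: s1 s2 s1^-1 s2^-1

Answer: no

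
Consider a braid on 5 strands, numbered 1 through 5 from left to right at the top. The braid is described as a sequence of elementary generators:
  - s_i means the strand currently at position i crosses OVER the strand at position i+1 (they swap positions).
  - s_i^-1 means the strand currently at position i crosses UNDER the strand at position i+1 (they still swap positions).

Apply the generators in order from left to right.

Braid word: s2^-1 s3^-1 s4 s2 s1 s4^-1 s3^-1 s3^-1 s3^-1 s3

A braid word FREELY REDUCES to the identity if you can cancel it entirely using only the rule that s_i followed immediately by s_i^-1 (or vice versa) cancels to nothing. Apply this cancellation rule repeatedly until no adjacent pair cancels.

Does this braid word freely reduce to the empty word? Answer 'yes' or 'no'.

Gen 1 (s2^-1): push. Stack: [s2^-1]
Gen 2 (s3^-1): push. Stack: [s2^-1 s3^-1]
Gen 3 (s4): push. Stack: [s2^-1 s3^-1 s4]
Gen 4 (s2): push. Stack: [s2^-1 s3^-1 s4 s2]
Gen 5 (s1): push. Stack: [s2^-1 s3^-1 s4 s2 s1]
Gen 6 (s4^-1): push. Stack: [s2^-1 s3^-1 s4 s2 s1 s4^-1]
Gen 7 (s3^-1): push. Stack: [s2^-1 s3^-1 s4 s2 s1 s4^-1 s3^-1]
Gen 8 (s3^-1): push. Stack: [s2^-1 s3^-1 s4 s2 s1 s4^-1 s3^-1 s3^-1]
Gen 9 (s3^-1): push. Stack: [s2^-1 s3^-1 s4 s2 s1 s4^-1 s3^-1 s3^-1 s3^-1]
Gen 10 (s3): cancels prior s3^-1. Stack: [s2^-1 s3^-1 s4 s2 s1 s4^-1 s3^-1 s3^-1]
Reduced word: s2^-1 s3^-1 s4 s2 s1 s4^-1 s3^-1 s3^-1

Answer: no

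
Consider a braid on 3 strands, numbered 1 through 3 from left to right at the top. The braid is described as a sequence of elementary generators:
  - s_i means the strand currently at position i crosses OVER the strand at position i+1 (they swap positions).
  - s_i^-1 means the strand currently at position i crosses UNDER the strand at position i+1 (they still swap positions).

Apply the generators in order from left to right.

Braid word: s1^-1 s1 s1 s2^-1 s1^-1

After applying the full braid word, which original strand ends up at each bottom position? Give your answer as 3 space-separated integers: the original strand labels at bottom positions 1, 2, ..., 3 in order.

Answer: 3 2 1

Derivation:
Gen 1 (s1^-1): strand 1 crosses under strand 2. Perm now: [2 1 3]
Gen 2 (s1): strand 2 crosses over strand 1. Perm now: [1 2 3]
Gen 3 (s1): strand 1 crosses over strand 2. Perm now: [2 1 3]
Gen 4 (s2^-1): strand 1 crosses under strand 3. Perm now: [2 3 1]
Gen 5 (s1^-1): strand 2 crosses under strand 3. Perm now: [3 2 1]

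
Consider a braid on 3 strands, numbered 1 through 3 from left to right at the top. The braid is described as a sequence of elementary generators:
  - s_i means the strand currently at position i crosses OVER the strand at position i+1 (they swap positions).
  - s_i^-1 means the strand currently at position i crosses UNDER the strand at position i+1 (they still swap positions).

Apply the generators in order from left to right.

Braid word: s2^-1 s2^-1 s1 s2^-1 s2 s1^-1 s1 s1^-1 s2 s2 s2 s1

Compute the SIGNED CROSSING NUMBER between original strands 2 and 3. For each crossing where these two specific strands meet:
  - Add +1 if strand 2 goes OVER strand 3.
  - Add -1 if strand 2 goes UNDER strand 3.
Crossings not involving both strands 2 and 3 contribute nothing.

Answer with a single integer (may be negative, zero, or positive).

Gen 1: 2 under 3. Both 2&3? yes. Contrib: -1. Sum: -1
Gen 2: 3 under 2. Both 2&3? yes. Contrib: +1. Sum: 0
Gen 3: crossing 1x2. Both 2&3? no. Sum: 0
Gen 4: crossing 1x3. Both 2&3? no. Sum: 0
Gen 5: crossing 3x1. Both 2&3? no. Sum: 0
Gen 6: crossing 2x1. Both 2&3? no. Sum: 0
Gen 7: crossing 1x2. Both 2&3? no. Sum: 0
Gen 8: crossing 2x1. Both 2&3? no. Sum: 0
Gen 9: 2 over 3. Both 2&3? yes. Contrib: +1. Sum: 1
Gen 10: 3 over 2. Both 2&3? yes. Contrib: -1. Sum: 0
Gen 11: 2 over 3. Both 2&3? yes. Contrib: +1. Sum: 1
Gen 12: crossing 1x3. Both 2&3? no. Sum: 1

Answer: 1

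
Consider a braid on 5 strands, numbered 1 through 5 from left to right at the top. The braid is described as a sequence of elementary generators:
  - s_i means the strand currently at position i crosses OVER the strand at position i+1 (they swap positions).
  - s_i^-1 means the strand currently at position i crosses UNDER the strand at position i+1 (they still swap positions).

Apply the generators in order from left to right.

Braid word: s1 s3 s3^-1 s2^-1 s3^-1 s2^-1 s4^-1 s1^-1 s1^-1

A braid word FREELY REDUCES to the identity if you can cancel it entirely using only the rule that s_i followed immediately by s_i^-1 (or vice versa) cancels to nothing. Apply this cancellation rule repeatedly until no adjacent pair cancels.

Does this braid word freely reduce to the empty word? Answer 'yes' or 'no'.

Gen 1 (s1): push. Stack: [s1]
Gen 2 (s3): push. Stack: [s1 s3]
Gen 3 (s3^-1): cancels prior s3. Stack: [s1]
Gen 4 (s2^-1): push. Stack: [s1 s2^-1]
Gen 5 (s3^-1): push. Stack: [s1 s2^-1 s3^-1]
Gen 6 (s2^-1): push. Stack: [s1 s2^-1 s3^-1 s2^-1]
Gen 7 (s4^-1): push. Stack: [s1 s2^-1 s3^-1 s2^-1 s4^-1]
Gen 8 (s1^-1): push. Stack: [s1 s2^-1 s3^-1 s2^-1 s4^-1 s1^-1]
Gen 9 (s1^-1): push. Stack: [s1 s2^-1 s3^-1 s2^-1 s4^-1 s1^-1 s1^-1]
Reduced word: s1 s2^-1 s3^-1 s2^-1 s4^-1 s1^-1 s1^-1

Answer: no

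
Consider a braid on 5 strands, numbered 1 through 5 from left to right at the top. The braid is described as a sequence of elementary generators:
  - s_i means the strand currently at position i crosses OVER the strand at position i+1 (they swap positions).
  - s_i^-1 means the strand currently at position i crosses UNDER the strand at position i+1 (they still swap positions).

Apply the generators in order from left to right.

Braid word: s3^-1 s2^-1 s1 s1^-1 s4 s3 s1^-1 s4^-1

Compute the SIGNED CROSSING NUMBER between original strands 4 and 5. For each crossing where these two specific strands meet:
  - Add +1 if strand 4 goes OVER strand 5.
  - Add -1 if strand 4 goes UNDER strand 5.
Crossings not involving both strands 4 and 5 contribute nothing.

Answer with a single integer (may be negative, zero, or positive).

Gen 1: crossing 3x4. Both 4&5? no. Sum: 0
Gen 2: crossing 2x4. Both 4&5? no. Sum: 0
Gen 3: crossing 1x4. Both 4&5? no. Sum: 0
Gen 4: crossing 4x1. Both 4&5? no. Sum: 0
Gen 5: crossing 3x5. Both 4&5? no. Sum: 0
Gen 6: crossing 2x5. Both 4&5? no. Sum: 0
Gen 7: crossing 1x4. Both 4&5? no. Sum: 0
Gen 8: crossing 2x3. Both 4&5? no. Sum: 0

Answer: 0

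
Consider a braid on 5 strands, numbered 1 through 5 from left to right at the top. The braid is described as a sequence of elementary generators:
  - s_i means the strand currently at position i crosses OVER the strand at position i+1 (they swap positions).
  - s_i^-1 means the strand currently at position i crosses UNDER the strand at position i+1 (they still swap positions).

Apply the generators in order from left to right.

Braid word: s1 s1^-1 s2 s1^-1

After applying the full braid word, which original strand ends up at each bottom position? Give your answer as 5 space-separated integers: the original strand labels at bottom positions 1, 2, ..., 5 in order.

Answer: 3 1 2 4 5

Derivation:
Gen 1 (s1): strand 1 crosses over strand 2. Perm now: [2 1 3 4 5]
Gen 2 (s1^-1): strand 2 crosses under strand 1. Perm now: [1 2 3 4 5]
Gen 3 (s2): strand 2 crosses over strand 3. Perm now: [1 3 2 4 5]
Gen 4 (s1^-1): strand 1 crosses under strand 3. Perm now: [3 1 2 4 5]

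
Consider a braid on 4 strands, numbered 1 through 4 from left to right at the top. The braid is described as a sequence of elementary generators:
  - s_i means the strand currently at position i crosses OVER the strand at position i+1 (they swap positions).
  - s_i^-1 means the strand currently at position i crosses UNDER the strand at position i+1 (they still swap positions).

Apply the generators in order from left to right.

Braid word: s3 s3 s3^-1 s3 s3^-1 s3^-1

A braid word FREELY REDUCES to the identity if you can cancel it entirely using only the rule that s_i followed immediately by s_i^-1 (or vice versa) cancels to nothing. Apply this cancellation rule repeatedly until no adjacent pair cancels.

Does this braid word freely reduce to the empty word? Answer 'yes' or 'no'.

Gen 1 (s3): push. Stack: [s3]
Gen 2 (s3): push. Stack: [s3 s3]
Gen 3 (s3^-1): cancels prior s3. Stack: [s3]
Gen 4 (s3): push. Stack: [s3 s3]
Gen 5 (s3^-1): cancels prior s3. Stack: [s3]
Gen 6 (s3^-1): cancels prior s3. Stack: []
Reduced word: (empty)

Answer: yes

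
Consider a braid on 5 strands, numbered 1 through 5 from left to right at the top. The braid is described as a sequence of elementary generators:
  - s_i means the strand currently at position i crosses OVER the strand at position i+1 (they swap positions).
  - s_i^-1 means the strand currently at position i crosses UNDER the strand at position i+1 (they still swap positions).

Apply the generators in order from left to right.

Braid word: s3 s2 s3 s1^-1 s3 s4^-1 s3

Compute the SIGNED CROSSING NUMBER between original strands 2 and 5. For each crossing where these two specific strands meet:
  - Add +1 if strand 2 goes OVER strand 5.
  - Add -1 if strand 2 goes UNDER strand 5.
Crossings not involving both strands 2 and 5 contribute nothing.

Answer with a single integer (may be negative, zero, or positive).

Gen 1: crossing 3x4. Both 2&5? no. Sum: 0
Gen 2: crossing 2x4. Both 2&5? no. Sum: 0
Gen 3: crossing 2x3. Both 2&5? no. Sum: 0
Gen 4: crossing 1x4. Both 2&5? no. Sum: 0
Gen 5: crossing 3x2. Both 2&5? no. Sum: 0
Gen 6: crossing 3x5. Both 2&5? no. Sum: 0
Gen 7: 2 over 5. Both 2&5? yes. Contrib: +1. Sum: 1

Answer: 1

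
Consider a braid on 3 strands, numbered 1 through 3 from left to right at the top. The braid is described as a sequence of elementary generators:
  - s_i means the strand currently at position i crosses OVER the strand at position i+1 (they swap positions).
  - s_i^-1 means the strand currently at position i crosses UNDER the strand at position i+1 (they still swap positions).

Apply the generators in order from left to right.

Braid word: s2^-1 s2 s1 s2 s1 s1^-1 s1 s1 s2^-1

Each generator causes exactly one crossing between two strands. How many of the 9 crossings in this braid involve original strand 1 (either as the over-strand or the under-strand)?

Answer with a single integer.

Gen 1: crossing 2x3. Involves strand 1? no. Count so far: 0
Gen 2: crossing 3x2. Involves strand 1? no. Count so far: 0
Gen 3: crossing 1x2. Involves strand 1? yes. Count so far: 1
Gen 4: crossing 1x3. Involves strand 1? yes. Count so far: 2
Gen 5: crossing 2x3. Involves strand 1? no. Count so far: 2
Gen 6: crossing 3x2. Involves strand 1? no. Count so far: 2
Gen 7: crossing 2x3. Involves strand 1? no. Count so far: 2
Gen 8: crossing 3x2. Involves strand 1? no. Count so far: 2
Gen 9: crossing 3x1. Involves strand 1? yes. Count so far: 3

Answer: 3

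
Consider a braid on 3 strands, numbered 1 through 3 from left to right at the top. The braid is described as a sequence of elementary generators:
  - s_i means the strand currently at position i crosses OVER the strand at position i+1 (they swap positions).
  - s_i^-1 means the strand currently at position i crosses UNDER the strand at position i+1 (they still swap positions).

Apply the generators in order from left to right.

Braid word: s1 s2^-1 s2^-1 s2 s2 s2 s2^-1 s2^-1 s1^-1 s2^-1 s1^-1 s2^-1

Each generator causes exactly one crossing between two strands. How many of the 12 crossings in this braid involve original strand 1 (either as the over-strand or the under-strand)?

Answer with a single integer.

Answer: 10

Derivation:
Gen 1: crossing 1x2. Involves strand 1? yes. Count so far: 1
Gen 2: crossing 1x3. Involves strand 1? yes. Count so far: 2
Gen 3: crossing 3x1. Involves strand 1? yes. Count so far: 3
Gen 4: crossing 1x3. Involves strand 1? yes. Count so far: 4
Gen 5: crossing 3x1. Involves strand 1? yes. Count so far: 5
Gen 6: crossing 1x3. Involves strand 1? yes. Count so far: 6
Gen 7: crossing 3x1. Involves strand 1? yes. Count so far: 7
Gen 8: crossing 1x3. Involves strand 1? yes. Count so far: 8
Gen 9: crossing 2x3. Involves strand 1? no. Count so far: 8
Gen 10: crossing 2x1. Involves strand 1? yes. Count so far: 9
Gen 11: crossing 3x1. Involves strand 1? yes. Count so far: 10
Gen 12: crossing 3x2. Involves strand 1? no. Count so far: 10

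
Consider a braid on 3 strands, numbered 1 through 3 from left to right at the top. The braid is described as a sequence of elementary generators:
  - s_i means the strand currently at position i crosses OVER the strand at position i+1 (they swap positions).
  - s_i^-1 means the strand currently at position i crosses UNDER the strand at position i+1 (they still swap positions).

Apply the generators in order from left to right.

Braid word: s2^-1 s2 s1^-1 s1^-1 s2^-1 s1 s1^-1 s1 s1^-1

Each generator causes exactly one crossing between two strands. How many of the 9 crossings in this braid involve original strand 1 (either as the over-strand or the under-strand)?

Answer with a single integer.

Gen 1: crossing 2x3. Involves strand 1? no. Count so far: 0
Gen 2: crossing 3x2. Involves strand 1? no. Count so far: 0
Gen 3: crossing 1x2. Involves strand 1? yes. Count so far: 1
Gen 4: crossing 2x1. Involves strand 1? yes. Count so far: 2
Gen 5: crossing 2x3. Involves strand 1? no. Count so far: 2
Gen 6: crossing 1x3. Involves strand 1? yes. Count so far: 3
Gen 7: crossing 3x1. Involves strand 1? yes. Count so far: 4
Gen 8: crossing 1x3. Involves strand 1? yes. Count so far: 5
Gen 9: crossing 3x1. Involves strand 1? yes. Count so far: 6

Answer: 6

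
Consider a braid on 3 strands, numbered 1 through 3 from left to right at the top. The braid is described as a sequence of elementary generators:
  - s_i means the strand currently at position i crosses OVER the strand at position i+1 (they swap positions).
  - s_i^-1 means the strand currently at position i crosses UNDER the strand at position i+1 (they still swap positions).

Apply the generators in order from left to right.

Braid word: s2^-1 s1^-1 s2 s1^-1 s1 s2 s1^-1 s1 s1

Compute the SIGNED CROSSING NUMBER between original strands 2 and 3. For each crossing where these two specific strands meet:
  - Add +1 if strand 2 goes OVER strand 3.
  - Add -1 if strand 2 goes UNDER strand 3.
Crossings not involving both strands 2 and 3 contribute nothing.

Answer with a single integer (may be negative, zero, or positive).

Answer: 1

Derivation:
Gen 1: 2 under 3. Both 2&3? yes. Contrib: -1. Sum: -1
Gen 2: crossing 1x3. Both 2&3? no. Sum: -1
Gen 3: crossing 1x2. Both 2&3? no. Sum: -1
Gen 4: 3 under 2. Both 2&3? yes. Contrib: +1. Sum: 0
Gen 5: 2 over 3. Both 2&3? yes. Contrib: +1. Sum: 1
Gen 6: crossing 2x1. Both 2&3? no. Sum: 1
Gen 7: crossing 3x1. Both 2&3? no. Sum: 1
Gen 8: crossing 1x3. Both 2&3? no. Sum: 1
Gen 9: crossing 3x1. Both 2&3? no. Sum: 1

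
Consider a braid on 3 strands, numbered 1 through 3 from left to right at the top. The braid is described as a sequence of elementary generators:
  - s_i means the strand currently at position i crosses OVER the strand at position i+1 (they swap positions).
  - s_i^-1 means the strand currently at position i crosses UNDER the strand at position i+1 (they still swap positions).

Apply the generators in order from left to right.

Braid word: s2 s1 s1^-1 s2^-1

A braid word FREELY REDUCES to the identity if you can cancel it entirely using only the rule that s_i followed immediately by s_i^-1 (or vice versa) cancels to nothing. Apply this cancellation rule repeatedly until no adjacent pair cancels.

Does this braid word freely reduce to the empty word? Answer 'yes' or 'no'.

Gen 1 (s2): push. Stack: [s2]
Gen 2 (s1): push. Stack: [s2 s1]
Gen 3 (s1^-1): cancels prior s1. Stack: [s2]
Gen 4 (s2^-1): cancels prior s2. Stack: []
Reduced word: (empty)

Answer: yes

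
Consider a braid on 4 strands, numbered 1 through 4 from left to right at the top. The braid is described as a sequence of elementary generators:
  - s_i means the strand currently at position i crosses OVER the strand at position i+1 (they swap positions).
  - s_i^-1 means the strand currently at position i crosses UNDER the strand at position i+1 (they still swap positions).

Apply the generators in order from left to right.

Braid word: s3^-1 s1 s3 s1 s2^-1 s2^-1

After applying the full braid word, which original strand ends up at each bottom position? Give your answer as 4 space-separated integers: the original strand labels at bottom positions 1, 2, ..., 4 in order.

Gen 1 (s3^-1): strand 3 crosses under strand 4. Perm now: [1 2 4 3]
Gen 2 (s1): strand 1 crosses over strand 2. Perm now: [2 1 4 3]
Gen 3 (s3): strand 4 crosses over strand 3. Perm now: [2 1 3 4]
Gen 4 (s1): strand 2 crosses over strand 1. Perm now: [1 2 3 4]
Gen 5 (s2^-1): strand 2 crosses under strand 3. Perm now: [1 3 2 4]
Gen 6 (s2^-1): strand 3 crosses under strand 2. Perm now: [1 2 3 4]

Answer: 1 2 3 4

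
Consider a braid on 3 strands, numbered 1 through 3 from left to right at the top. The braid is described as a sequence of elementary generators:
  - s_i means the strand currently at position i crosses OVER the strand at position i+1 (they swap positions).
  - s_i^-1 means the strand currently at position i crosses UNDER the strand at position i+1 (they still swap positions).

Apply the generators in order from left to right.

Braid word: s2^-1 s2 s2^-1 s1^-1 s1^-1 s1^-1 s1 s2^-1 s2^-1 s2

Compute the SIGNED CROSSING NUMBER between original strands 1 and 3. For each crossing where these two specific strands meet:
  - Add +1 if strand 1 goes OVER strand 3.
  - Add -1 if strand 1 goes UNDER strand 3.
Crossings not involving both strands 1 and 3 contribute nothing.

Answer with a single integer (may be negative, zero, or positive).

Answer: -2

Derivation:
Gen 1: crossing 2x3. Both 1&3? no. Sum: 0
Gen 2: crossing 3x2. Both 1&3? no. Sum: 0
Gen 3: crossing 2x3. Both 1&3? no. Sum: 0
Gen 4: 1 under 3. Both 1&3? yes. Contrib: -1. Sum: -1
Gen 5: 3 under 1. Both 1&3? yes. Contrib: +1. Sum: 0
Gen 6: 1 under 3. Both 1&3? yes. Contrib: -1. Sum: -1
Gen 7: 3 over 1. Both 1&3? yes. Contrib: -1. Sum: -2
Gen 8: crossing 3x2. Both 1&3? no. Sum: -2
Gen 9: crossing 2x3. Both 1&3? no. Sum: -2
Gen 10: crossing 3x2. Both 1&3? no. Sum: -2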